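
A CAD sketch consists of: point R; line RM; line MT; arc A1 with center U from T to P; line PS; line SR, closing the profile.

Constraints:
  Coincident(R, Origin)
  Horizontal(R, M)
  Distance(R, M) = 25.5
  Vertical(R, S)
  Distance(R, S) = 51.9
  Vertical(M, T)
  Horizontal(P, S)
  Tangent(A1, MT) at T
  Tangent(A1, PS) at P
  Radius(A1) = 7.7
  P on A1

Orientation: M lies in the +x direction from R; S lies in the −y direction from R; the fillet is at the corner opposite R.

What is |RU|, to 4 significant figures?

47.65

R and S share the same x with |RS| = 51.9 and S on the −y side, so S = (0.000, -51.90). The virtual corner opposite R is at (25.50, -51.90). Tangency of A1 to MT means the radius UT is perpendicular to MT and the tangent condition forces UP to be normal to PS, with radius 7.7, so the center U sits 7.7 in from both sides at U = (17.80, -44.20). Then |RU| = |U − R| = 47.65.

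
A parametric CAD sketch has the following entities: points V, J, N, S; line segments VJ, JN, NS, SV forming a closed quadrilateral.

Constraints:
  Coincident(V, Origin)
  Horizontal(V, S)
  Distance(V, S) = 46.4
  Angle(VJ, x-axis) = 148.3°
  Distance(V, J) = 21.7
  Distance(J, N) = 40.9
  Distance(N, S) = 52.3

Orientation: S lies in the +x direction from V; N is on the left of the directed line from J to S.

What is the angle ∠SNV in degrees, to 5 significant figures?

58.238°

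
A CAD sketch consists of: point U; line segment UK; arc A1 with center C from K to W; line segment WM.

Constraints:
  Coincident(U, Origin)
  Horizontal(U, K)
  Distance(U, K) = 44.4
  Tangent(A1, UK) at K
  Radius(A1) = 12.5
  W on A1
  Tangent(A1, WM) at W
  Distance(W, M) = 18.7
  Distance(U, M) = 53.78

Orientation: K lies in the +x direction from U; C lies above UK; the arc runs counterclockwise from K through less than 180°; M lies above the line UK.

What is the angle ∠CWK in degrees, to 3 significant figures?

23.8°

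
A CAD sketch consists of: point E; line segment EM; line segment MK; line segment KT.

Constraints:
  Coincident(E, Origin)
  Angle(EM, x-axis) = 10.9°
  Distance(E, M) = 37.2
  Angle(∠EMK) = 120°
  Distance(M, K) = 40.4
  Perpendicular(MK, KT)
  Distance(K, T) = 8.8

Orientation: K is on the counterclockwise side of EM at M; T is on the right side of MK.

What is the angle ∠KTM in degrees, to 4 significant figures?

77.71°

E is at the origin; EM runs at 10.9° with length 37.2, so M = 37.2·(cos 10.9°, sin 10.9°) = (36.53, 7.034). ∠EMK = 120.0°, so MK runs at 10.9° + (180° − 120.0°) = 70.90° from the x-axis; with |MK| = 40.4, K = M + 40.4·(cos 70.90°, sin 70.90°) = (49.75, 45.21). MK is perpendicular to KT; with |KT| = 8.8 on the right of MK, T = K + 8.8·(0.9449, -0.3272) = (58.06, 42.33). Then cos ∠KTM = TK·TM / (|TK||TM|), giving 77.71°.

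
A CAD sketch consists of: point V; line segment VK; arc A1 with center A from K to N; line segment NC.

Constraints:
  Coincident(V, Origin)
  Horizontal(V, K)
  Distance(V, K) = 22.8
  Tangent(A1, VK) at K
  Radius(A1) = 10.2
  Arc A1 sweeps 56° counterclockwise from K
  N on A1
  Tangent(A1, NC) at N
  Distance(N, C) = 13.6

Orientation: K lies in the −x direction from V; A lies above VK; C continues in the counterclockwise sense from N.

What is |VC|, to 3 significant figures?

17.2

V is at the origin; VK is horizontal with |VK| = 22.8 and K on the −x side, so K = (-22.8, 0.00). A1 meets VK tangentially, so AK is at right angles to VK, so A = K + (0, 10.2) = (-22.8, 10.2). On A1, K sits at bearing -90° from A; a 56° counterclockwise sweep puts N at bearing -34°, so N = A + 10.2·(cos -34°, sin -34°) = (-14.3, 4.50). Since A1 is tangent to NC there, AN ⟂ NC, so NC runs along (−sin -34°, cos -34°); with |NC| = 13.6, C = (-6.74, 15.8). Then |VC| = |C − V| = 17.2.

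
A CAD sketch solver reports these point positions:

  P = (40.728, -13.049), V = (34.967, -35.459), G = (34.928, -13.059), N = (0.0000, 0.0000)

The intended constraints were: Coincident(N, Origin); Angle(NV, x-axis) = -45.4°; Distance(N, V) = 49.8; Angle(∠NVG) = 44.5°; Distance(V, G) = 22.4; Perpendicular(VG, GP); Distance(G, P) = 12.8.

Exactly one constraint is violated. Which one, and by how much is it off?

Distance(G, P) = 12.8 — off by 7.00.

N = (0.00, 0.00) ✓; NV at -45.40° ✓; |NV| = 49.80 ✓; ∠NVG = 44.50° ✓; |VG| = 22.40 ✓; ∠(VG, GP) = 90.00° ✓; |GP| = 5.800 ✗.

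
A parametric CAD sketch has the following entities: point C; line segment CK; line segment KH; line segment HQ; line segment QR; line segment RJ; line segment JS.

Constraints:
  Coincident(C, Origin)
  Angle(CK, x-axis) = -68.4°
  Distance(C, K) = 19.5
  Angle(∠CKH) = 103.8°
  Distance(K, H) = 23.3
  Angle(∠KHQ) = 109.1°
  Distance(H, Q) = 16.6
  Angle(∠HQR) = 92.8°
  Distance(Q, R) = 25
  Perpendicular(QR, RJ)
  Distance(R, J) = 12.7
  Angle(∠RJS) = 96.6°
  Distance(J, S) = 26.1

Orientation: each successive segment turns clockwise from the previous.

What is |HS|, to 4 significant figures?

0.8879

C is at the origin; CK runs at -68.4° with length 19.5, so K = (7.178, -18.13). ∠CKH = 103.8° gives KH at -144.6° from the x-axis; with |KH| = 23.3, H = (-11.81, -31.63). ∠KHQ = 109.1° gives HQ at 144.5° from the x-axis; with |HQ| = 16.6, Q = (-25.33, -21.99). ∠HQR = 92.8° gives QR at 57.30° from the x-axis; with |QR| = 25.0, R = (-11.82, -0.9505). QR is perpendicular to RJ, so RJ runs at -32.70°; with |RJ| = 12.7, J = (-1.135, -7.812). ∠RJS = 96.6° gives JS at -116.1° from the x-axis; with |JS| = 26.1, S = (-12.62, -31.25). Then |HS| = |S − H| = 0.8879.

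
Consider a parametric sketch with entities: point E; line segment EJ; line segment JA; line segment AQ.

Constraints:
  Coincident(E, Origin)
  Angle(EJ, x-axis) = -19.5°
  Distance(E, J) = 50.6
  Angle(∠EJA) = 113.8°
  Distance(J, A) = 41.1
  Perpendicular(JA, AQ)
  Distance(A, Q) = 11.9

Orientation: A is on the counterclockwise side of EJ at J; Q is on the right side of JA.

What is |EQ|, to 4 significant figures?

84.68

E is at the origin; EJ runs at -19.5° with length 50.6, so J = 50.6·(cos -19.5°, sin -19.5°) = (47.70, -16.89). ∠EJA = 113.8°, so JA runs at -19.5° + (180° − 113.8°) = 46.70° from the x-axis; with |JA| = 41.1, A = J + 41.1·(cos 46.70°, sin 46.70°) = (75.88, 13.02). The perpendicularity gives AQ at right angles to JA; with |AQ| = 11.9 on the right of JA, Q = A + 11.9·(0.7278, -0.6858) = (84.55, 4.860). Then |EQ| = |Q − E| = 84.68.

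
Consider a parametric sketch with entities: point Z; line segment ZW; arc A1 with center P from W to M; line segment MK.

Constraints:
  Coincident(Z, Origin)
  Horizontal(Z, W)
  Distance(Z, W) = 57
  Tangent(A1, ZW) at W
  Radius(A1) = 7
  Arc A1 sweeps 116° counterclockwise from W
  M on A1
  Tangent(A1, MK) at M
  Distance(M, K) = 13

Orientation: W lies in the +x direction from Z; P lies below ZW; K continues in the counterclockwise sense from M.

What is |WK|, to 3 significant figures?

21.8

Z is at the origin; Z and W share the same y with |ZW| = 57.0 and W on the +x side, so W = (57.0, 0.00). Since A1 is tangent to ZW there, PW ⟂ ZW, so P = W + (0, -7) = (57.0, -7.00). On A1, W sits at bearing 90° from P; a 116° counterclockwise sweep puts M at bearing 206°, so M = P + 7.0·(cos 206°, sin 206°) = (50.7, -10.1). The tangent condition forces PM to be normal to MK, so MK runs along (−sin 206°, cos 206°); with |MK| = 13.0, K = (56.4, -21.8). Then |WK| = |K − W| = 21.8.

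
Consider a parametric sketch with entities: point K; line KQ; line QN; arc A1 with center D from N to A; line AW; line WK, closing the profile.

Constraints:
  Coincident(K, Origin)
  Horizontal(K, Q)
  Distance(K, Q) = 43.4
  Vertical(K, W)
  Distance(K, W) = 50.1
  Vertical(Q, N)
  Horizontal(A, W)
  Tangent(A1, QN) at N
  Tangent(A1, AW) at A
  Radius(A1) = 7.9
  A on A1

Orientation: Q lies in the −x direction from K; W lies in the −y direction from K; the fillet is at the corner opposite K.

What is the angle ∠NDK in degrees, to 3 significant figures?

130°

K is at the origin; K and Q share the same y with |KQ| = 43.4 and Q on the −x side, so Q = (-43.4, 0.00). KW is vertical with |KW| = 50.1 and W on the −y side, so W = (0.00, -50.1). The virtual corner opposite K is at (-43.4, -50.1). Since A1 is tangent to QN there, DN ⟂ QN and since A1 is tangent to AW there, DA ⟂ AW, with radius 7.9, so the center D sits 7.9 in from both sides at D = (-35.5, -42.2). That places the tangent points at N = (-43.4, -42.2) on QN and A = (-35.5, -50.1) on AW. Then cos ∠NDK = DN·DK / (|DN||DK|), giving 130°.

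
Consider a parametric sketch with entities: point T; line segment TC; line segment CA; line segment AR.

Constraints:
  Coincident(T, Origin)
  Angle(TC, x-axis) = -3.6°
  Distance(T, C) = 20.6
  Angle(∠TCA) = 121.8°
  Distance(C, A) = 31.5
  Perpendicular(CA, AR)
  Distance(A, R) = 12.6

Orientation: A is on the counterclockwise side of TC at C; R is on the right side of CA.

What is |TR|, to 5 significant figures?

51.966

T is at the origin; TC runs at -3.6° with length 20.6, so C = 20.6·(cos -3.6°, sin -3.6°) = (20.559, -1.2935). ∠TCA = 121.8°, so CA runs at -3.6° + (180° − 121.8°) = 54.600° from the x-axis; with |CA| = 31.5, A = C + 31.5·(cos 54.600°, sin 54.600°) = (38.807, 24.383). CA ⟂ AR; with |AR| = 12.6 on the right of CA, R = A + 12.6·(0.81513, -0.57928) = (49.077, 17.084). Then |TR| = |R − T| = 51.966.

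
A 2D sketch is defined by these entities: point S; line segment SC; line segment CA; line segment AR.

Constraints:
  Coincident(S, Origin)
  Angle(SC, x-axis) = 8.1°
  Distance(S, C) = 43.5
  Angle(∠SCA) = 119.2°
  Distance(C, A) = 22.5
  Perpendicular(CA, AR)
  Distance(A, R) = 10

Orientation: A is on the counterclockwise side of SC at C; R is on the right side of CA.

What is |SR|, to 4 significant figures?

64.91

∠SCA = 119.2°, so CA runs at 8.1° + (180° − 119.2°) = 68.90° from the x-axis; with |CA| = 22.5, A = C + 22.5·(cos 68.90°, sin 68.90°) = (51.17, 27.12). CA ⟂ AR; with |AR| = 10.0 on the right of CA, R = A + 10.0·(0.9330, -0.3600) = (60.50, 23.52). Then |SR| = |R − S| = 64.91.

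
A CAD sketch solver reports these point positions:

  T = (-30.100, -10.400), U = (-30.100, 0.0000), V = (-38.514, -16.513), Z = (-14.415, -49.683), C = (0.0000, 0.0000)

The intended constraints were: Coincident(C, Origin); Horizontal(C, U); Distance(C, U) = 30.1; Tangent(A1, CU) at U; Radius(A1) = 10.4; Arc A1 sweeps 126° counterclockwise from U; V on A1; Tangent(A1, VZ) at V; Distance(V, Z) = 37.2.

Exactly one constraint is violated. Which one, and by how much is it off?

Distance(V, Z) = 37.2 — off by 3.80.

C = (0.00, 0.00) ✓; C.y = 0.00, U.y = 0.00 ✓; |CU| = 30.10 ✓; ∠(TU, UC) = 90.00° ✓; |TU| = 10.40 ✓; bearing(T→V) − bearing(T→U) = 126.0° ✓; |TV| = 10.40 ✓; ∠(TV, VZ) = 90.00° ✓; |VZ| = 41.00 ✗.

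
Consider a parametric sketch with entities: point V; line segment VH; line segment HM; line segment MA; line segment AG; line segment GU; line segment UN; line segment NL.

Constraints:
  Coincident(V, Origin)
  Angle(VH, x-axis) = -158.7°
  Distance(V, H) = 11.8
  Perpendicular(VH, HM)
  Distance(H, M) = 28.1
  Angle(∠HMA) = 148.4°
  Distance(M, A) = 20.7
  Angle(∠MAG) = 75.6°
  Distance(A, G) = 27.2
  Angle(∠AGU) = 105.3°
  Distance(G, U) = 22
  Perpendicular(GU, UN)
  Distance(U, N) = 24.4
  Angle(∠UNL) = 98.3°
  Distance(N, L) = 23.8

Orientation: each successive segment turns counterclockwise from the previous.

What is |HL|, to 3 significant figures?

42.2

V is at the origin; VH runs at -158.7° with length 11.8, so H = (-11.0, -4.29). The perpendicularity gives HM at right angles to VH, so HM runs at -68.7°; with |HM| = 28.1, M = (-0.787, -30.5). ∠HMA = 148.4° gives MA at -37.1° from the x-axis; with |MA| = 20.7, A = (15.7, -43.0). ∠MAG = 75.6° gives AG at 67.3° from the x-axis; with |AG| = 27.2, G = (26.2, -17.9). ∠AGU = 105.3° gives GU at 142° from the x-axis; with |GU| = 22.0, U = (8.88, -4.32). GU is perpendicular to UN, so UN runs at -128°; with |UN| = 24.4, N = (-6.14, -23.5). ∠UNL = 98.3° gives NL at -46.3° from the x-axis; with |NL| = 23.8, L = (10.3, -40.7). Then |HL| = |L − H| = 42.2.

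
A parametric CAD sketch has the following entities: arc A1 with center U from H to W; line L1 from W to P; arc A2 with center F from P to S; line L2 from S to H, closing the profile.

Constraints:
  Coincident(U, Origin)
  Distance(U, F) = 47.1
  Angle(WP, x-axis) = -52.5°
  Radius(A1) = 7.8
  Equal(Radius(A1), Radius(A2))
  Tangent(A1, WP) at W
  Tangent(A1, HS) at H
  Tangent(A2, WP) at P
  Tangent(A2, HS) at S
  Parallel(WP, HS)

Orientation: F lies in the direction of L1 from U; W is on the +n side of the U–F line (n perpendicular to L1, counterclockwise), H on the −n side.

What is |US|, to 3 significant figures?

47.7

Tangency of A1 to both parallel lines with radius 7.8 puts W and H at U ± 7.8·n: W = (6.19, 4.75), H = (-6.19, -4.75). Equal radii place P and S the same way about F: P = F + 7.8·n = (34.9, -32.6), S = F − 7.8·n = (22.5, -42.1). Then |US| = |S − U| = 47.7.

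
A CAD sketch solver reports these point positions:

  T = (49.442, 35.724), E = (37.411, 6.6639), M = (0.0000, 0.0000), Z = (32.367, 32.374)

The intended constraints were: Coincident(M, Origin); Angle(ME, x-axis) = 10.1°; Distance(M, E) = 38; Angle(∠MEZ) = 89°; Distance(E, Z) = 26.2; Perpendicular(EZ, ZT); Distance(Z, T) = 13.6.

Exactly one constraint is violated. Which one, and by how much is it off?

Distance(Z, T) = 13.6 — off by 3.80.

M = (0.00, 0.00) ✓; ME at 10.10° ✓; |ME| = 38.00 ✓; ∠MEZ = 89.00° ✓; |EZ| = 26.20 ✓; ∠(EZ, ZT) = 90.00° ✓; |ZT| = 17.40 ✗.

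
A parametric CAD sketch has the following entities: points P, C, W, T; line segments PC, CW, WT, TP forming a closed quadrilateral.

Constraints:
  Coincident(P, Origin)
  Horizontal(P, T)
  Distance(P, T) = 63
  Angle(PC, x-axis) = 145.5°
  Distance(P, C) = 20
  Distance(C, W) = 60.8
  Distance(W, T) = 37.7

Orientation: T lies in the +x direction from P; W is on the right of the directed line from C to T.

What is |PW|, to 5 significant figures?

40.800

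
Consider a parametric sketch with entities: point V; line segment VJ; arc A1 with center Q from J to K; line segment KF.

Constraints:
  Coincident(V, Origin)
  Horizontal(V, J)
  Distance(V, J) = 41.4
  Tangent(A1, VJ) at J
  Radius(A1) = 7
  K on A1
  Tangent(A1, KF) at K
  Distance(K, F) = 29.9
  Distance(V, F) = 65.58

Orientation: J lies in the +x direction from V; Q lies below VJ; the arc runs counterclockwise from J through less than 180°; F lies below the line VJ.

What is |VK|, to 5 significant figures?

38.014

V is at the origin; V and J share the same y with |VJ| = 41.4 and J on the +x side, so J = (41.400, 0.0000). Tangency of A1 to VJ means the radius QJ is perpendicular to VJ, so Q = J + (0, -7) = (41.400, -7.0000). Since QK ⟂ KF (tangency), |QF| = √(7.0² + 29.9²) = 30.708 regardless of where K sits on A1. So F lies on both circle(V, 65.58) and circle(Q, 30.708); the below-VJ intersection is F = (56.102, -33.960). K is the foot of the tangent from F: K = (36.180, -11.664).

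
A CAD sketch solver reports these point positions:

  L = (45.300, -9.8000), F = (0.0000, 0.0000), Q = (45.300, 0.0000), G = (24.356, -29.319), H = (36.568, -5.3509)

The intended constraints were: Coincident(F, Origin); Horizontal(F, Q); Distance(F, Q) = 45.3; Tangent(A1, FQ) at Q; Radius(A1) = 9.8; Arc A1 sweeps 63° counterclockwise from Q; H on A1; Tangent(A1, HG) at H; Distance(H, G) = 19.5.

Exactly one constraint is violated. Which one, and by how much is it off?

Distance(H, G) = 19.5 — off by 7.40.

F = (0.00, 0.00) ✓; F.y = 0.00, Q.y = 0.00 ✓; |FQ| = 45.30 ✓; ∠(LQ, QF) = 90.00° ✓; |LQ| = 9.800 ✓; bearing(L→H) − bearing(L→Q) = 63.00° ✓; |LH| = 9.800 ✓; ∠(LH, HG) = 90.00° ✓; |HG| = 26.90 ✗.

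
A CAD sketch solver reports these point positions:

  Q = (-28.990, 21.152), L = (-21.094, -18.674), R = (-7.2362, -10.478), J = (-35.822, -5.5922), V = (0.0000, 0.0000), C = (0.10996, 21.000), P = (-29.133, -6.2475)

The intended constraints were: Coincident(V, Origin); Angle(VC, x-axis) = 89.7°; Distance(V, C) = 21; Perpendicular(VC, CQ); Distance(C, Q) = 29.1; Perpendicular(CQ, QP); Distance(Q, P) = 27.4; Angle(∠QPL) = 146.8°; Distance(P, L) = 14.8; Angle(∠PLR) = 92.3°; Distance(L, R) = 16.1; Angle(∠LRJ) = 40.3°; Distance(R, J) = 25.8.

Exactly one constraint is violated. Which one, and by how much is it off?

Distance(R, J) = 25.8 — off by 3.20.

V = (0.00, 0.00) ✓; VC at 89.70° ✓; |VC| = 21.00 ✓; ∠(VC, CQ) = 90.00° ✓; |CQ| = 29.10 ✓; ∠(CQ, QP) = 90.00° ✓; |QP| = 27.40 ✓; ∠QPL = 146.8° ✓; |PL| = 14.80 ✓; ∠PLR = 92.30° ✓; |LR| = 16.10 ✓; ∠LRJ = 40.30° ✓; |RJ| = 29.00 ✗.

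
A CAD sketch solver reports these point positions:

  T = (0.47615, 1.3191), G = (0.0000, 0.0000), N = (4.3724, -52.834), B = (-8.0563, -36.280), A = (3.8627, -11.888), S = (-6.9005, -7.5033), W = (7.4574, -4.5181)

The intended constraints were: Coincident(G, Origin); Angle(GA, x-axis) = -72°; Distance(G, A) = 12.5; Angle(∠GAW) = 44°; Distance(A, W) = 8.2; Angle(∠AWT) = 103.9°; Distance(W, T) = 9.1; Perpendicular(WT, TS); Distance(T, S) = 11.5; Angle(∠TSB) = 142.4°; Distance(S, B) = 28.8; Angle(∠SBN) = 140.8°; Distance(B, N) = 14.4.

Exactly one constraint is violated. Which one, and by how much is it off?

Distance(B, N) = 14.4 — off by 6.30.

G = (0.00, 0.00) ✓; GA at -72.00° ✓; |GA| = 12.50 ✓; ∠GAW = 44.00° ✓; |AW| = 8.200 ✓; ∠AWT = 103.9° ✓; |WT| = 9.100 ✓; ∠(WT, TS) = 90.00° ✓; |TS| = 11.50 ✓; ∠TSB = 142.4° ✓; |SB| = 28.80 ✓; ∠SBN = 140.8° ✓; |BN| = 20.70 ✗.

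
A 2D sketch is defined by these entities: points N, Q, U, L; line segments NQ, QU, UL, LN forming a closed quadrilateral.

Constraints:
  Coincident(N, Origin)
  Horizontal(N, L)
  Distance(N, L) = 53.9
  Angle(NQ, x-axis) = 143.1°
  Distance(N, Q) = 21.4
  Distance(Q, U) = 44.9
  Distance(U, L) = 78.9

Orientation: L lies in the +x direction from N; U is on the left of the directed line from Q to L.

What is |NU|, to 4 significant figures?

55.32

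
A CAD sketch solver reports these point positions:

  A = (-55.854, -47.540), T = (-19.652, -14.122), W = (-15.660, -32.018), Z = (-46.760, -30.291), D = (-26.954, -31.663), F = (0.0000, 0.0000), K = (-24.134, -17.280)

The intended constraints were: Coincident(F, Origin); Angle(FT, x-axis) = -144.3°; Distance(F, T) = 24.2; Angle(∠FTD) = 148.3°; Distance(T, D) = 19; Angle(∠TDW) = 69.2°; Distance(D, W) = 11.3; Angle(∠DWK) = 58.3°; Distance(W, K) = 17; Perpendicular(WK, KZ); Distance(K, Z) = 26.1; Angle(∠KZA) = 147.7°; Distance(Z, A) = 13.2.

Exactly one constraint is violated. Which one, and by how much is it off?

Distance(Z, A) = 13.2 — off by 6.30.

F = (0.00, 0.00) ✓; FT at -144.3° ✓; |FT| = 24.20 ✓; ∠FTD = 148.3° ✓; |TD| = 19.00 ✓; ∠TDW = 69.20° ✓; |DW| = 11.30 ✓; ∠DWK = 58.30° ✓; |WK| = 17.00 ✓; ∠(WK, KZ) = 90.00° ✓; |KZ| = 26.10 ✓; ∠KZA = 147.7° ✓; |ZA| = 19.50 ✗.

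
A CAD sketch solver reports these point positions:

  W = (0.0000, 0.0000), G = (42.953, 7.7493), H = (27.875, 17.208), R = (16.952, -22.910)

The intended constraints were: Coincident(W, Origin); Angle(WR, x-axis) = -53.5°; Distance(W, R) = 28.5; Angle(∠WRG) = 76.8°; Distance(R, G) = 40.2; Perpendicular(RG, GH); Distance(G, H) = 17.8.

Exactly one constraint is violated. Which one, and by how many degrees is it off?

Perpendicular(RG, GH) — off by 8.20°.

W = (0.00, 0.00) ✓; WR at -53.50° ✓; |WR| = 28.50 ✓; ∠WRG = 76.80° ✓; |RG| = 40.20 ✓; ∠(RG, GH) = 98.20° ✗; |GH| = 17.80 ✓.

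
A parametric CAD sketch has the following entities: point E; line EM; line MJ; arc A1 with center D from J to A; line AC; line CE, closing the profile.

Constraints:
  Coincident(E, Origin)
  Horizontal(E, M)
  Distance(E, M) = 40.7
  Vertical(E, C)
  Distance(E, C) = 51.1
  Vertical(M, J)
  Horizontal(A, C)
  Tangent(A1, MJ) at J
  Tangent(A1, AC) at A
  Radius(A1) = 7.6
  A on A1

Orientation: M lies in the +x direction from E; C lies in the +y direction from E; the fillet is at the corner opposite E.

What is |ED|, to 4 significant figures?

54.66

E is at the origin; E and M share the same y with |EM| = 40.7 and M on the +x side, so M = (40.70, 0.000). E and C share the same x with |EC| = 51.1 and C on the +y side, so C = (0.000, 51.10). The virtual corner opposite E is at (40.70, 51.10). Tangency of A1 to MJ means the radius DJ is perpendicular to MJ and since A1 is tangent to AC there, DA ⟂ AC, with radius 7.6, so the center D sits 7.6 in from both sides at D = (33.10, 43.50). Then |ED| = |D − E| = 54.66.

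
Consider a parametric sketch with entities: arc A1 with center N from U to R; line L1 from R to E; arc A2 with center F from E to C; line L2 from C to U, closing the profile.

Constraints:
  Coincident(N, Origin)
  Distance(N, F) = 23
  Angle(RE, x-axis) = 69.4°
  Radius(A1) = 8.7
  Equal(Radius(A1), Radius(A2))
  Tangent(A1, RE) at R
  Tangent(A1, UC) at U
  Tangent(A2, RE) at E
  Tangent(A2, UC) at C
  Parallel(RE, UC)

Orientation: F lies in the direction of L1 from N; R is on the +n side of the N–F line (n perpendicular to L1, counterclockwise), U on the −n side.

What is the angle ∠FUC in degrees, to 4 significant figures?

20.72°

Tangency of A1 to both parallel lines with radius 8.7 puts R and U at N ± 8.7·n: R = (-8.144, 3.061), U = (8.144, -3.061). Equal radii place E and C the same way about F: E = F + 8.7·n = (-0.05136, 24.59), C = F − 8.7·n = (16.24, 18.47). Then cos ∠FUC = UF·UC / (|UF||UC|), giving 20.72°.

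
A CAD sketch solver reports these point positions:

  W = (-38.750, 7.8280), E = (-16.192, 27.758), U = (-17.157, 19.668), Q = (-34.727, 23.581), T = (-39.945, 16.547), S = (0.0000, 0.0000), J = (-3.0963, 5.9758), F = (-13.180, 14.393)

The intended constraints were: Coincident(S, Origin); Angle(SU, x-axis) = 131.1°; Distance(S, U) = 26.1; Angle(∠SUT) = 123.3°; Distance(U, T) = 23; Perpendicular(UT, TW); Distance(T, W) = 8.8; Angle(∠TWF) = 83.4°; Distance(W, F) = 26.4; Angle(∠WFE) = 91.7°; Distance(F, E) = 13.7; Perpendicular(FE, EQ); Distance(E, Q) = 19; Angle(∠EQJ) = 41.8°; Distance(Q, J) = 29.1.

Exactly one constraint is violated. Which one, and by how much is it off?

Distance(Q, J) = 29.1 — off by 7.10.

S = (0.00, 0.00) ✓; SU at 131.1° ✓; |SU| = 26.10 ✓; ∠SUT = 123.3° ✓; |UT| = 23.00 ✓; ∠(UT, TW) = 90.01° ✓; |TW| = 8.801 ✓; ∠TWF = 83.40° ✓; |WF| = 26.40 ✓; ∠WFE = 91.70° ✓; |FE| = 13.70 ✓; ∠(FE, EQ) = 90.00° ✓; |EQ| = 19.00 ✓; ∠EQJ = 41.80° ✓; |QJ| = 36.20 ✗.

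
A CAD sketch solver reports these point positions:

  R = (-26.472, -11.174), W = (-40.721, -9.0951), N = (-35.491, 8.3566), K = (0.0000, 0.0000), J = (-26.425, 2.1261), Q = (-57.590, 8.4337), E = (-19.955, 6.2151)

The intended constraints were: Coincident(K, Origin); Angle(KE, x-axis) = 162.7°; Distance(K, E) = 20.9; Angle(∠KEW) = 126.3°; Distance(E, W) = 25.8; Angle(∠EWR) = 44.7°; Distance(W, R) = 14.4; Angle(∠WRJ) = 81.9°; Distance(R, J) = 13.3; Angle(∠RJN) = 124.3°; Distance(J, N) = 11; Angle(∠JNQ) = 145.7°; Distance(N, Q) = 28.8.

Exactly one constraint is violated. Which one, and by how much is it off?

Distance(N, Q) = 28.8 — off by 6.70.

K = (0.00, 0.00) ✓; KE at 162.7° ✓; |KE| = 20.90 ✓; ∠KEW = 126.3° ✓; |EW| = 25.80 ✓; ∠EWR = 44.70° ✓; |WR| = 14.40 ✓; ∠WRJ = 81.90° ✓; |RJ| = 13.30 ✓; ∠RJN = 124.3° ✓; |JN| = 11.00 ✓; ∠JNQ = 145.7° ✓; |NQ| = 22.10 ✗.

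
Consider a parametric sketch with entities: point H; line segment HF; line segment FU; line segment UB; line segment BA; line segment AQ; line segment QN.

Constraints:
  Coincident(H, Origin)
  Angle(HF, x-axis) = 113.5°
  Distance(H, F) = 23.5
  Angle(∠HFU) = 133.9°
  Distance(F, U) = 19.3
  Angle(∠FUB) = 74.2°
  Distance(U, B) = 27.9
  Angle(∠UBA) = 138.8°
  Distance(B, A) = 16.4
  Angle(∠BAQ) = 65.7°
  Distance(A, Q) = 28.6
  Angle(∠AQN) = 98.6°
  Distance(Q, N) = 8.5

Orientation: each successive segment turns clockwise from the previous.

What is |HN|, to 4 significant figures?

21.64

H is at the origin; HF runs at 113.5° with length 23.5, so F = (-9.371, 21.55). ∠HFU = 133.9° gives FU at 67.40° from the x-axis; with |FU| = 19.3, U = (-1.954, 39.37). ∠FUB = 74.2° gives UB at -38.40° from the x-axis; with |UB| = 27.9, B = (19.91, 22.04). ∠UBA = 138.8° gives BA at -79.60° from the x-axis; with |BA| = 16.4, A = (22.87, 5.908). ∠BAQ = 65.7° gives AQ at 166.1° from the x-axis; with |AQ| = 28.6, Q = (-4.891, 12.78). ∠AQN = 98.6° gives QN at 84.70° from the x-axis; with |QN| = 8.5, N = (-4.105, 21.24). Then |HN| = |N − H| = 21.64.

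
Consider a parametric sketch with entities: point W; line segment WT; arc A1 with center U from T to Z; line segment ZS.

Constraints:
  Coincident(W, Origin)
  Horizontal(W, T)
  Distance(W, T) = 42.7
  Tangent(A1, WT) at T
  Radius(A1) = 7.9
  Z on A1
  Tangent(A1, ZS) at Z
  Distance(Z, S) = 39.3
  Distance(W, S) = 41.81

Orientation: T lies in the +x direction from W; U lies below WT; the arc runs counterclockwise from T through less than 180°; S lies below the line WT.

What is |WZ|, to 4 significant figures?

36.03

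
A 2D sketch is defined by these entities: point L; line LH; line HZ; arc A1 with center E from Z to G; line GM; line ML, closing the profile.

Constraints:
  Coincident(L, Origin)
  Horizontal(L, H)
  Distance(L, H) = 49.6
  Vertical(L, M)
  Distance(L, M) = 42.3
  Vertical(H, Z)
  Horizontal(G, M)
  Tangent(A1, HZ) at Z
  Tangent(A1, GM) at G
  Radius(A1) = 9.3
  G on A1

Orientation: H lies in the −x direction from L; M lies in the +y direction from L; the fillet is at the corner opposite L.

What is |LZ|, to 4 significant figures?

59.57

The virtual corner opposite L is at (-49.60, 42.30). The tangent condition forces EZ to be normal to HZ and tangency of A1 to GM means the radius EG is perpendicular to GM, with radius 9.3, so the center E sits 9.3 in from both sides at E = (-40.30, 33.00). That places the tangent points at Z = (-49.60, 33.00) on HZ and G = (-40.30, 42.30) on GM. Then |LZ| = |Z − L| = 59.57.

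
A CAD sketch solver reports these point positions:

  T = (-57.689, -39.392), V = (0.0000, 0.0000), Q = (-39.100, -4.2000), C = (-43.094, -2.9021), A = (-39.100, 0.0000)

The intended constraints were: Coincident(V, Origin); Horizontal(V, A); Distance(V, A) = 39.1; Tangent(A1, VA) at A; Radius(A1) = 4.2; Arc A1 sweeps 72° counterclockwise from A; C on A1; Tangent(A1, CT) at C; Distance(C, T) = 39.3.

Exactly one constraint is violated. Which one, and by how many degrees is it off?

Tangent(A1, CT) at C — off by 3.80°.

V = (0.00, 0.00) ✓; V.y = 0.00, A.y = 0.00 ✓; |VA| = 39.10 ✓; ∠(QA, AV) = 90.00° ✓; |QA| = 4.200 ✓; bearing(Q→C) − bearing(Q→A) = 72.00° ✓; |QC| = 4.200 ✓; ∠(QC, CT) = 93.80° ✗; |CT| = 39.30 ✓.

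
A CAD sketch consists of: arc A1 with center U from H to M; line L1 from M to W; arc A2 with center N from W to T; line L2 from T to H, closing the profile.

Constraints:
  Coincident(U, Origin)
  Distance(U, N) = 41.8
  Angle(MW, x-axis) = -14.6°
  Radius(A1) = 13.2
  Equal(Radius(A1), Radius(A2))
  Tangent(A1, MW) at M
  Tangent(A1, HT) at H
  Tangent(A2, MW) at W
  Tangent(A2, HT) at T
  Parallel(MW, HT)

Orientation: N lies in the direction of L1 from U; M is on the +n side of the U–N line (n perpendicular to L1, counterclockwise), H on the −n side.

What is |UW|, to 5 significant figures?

43.835

The slot axis is L1's direction at -14.6°, so u = (cos -14.6°, sin -14.6°) = (0.96771, -0.25207) and n = (−sin -14.6°, cos -14.6°) = (0.25207, 0.96771). U is at the origin and N lies 41.8 along u from U, so N = 41.8·u = (40.450, -10.536). Tangency of A1 to both parallel lines with radius 13.2 puts M and H at U ± 13.2·n: M = (3.3273, 12.774), H = (-3.3273, -12.774). Equal radii place W and T the same way about N: W = N + 13.2·n = (43.778, 2.2373), T = N − 13.2·n = (37.123, -23.310). Then |UW| = |W − U| = 43.835.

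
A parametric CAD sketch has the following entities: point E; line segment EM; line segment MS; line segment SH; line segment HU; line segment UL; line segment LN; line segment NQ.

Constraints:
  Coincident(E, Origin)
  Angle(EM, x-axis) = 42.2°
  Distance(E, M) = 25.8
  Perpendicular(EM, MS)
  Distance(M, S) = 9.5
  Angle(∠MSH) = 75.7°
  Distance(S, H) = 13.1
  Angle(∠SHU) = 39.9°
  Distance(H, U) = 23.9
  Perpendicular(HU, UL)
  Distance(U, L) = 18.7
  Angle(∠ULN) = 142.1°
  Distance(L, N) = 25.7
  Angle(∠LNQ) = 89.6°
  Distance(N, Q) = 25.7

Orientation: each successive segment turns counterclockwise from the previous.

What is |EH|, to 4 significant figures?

14.53

EM is perpendicular to MS, so MS runs at 132.2°; with |MS| = 9.5, S = (12.73, 24.37). ∠MSH = 75.7° gives SH at -123.5° from the x-axis; with |SH| = 13.1, H = (5.501, 13.44). Then |EH| = |H − E| = 14.53.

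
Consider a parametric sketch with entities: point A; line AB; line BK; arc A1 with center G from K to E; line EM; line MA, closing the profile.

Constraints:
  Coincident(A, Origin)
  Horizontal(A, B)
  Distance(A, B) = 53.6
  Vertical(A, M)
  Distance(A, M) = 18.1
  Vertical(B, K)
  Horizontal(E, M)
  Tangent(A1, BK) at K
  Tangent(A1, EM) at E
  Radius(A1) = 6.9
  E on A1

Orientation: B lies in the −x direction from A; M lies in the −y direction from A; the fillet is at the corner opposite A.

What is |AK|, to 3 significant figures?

54.8

A is at the origin; AB is horizontal with |AB| = 53.6 and B on the −x side, so B = (-53.6, 0.00). A and M share the same x with |AM| = 18.1 and M on the −y side, so M = (0.00, -18.1). The virtual corner opposite A is at (-53.6, -18.1). A1 meets BK tangentially, so GK is at right angles to BK and since A1 is tangent to EM there, GE ⟂ EM, with radius 6.9, so the center G sits 6.9 in from both sides at G = (-46.7, -11.2). That places the tangent points at K = (-53.6, -11.2) on BK and E = (-46.7, -18.1) on EM. Then |AK| = |K − A| = 54.8.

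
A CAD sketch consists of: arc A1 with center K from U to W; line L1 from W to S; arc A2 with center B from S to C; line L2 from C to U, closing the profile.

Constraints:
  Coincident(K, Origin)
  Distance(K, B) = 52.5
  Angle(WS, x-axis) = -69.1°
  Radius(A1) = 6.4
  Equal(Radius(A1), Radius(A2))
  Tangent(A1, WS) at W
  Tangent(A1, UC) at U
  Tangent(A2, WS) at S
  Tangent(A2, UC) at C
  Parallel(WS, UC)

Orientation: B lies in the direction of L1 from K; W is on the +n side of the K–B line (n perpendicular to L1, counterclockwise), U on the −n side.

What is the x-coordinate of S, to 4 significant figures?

24.71

The slot axis is L1's direction at -69.1°, so u = (cos -69.1°, sin -69.1°) = (0.3567, -0.9342) and n = (−sin -69.1°, cos -69.1°) = (0.9342, 0.3567). K is at the origin and B lies 52.5 along u from K, so B = 52.5·u = (18.73, -49.05). Tangency of A1 to both parallel lines with radius 6.4 puts W and U at K ± 6.4·n: W = (5.979, 2.283), U = (-5.979, -2.283). Equal radii place S and C the same way about B: S = B + 6.4·n = (24.71, -46.76), C = B − 6.4·n = (12.75, -51.33). So S.x = 24.71.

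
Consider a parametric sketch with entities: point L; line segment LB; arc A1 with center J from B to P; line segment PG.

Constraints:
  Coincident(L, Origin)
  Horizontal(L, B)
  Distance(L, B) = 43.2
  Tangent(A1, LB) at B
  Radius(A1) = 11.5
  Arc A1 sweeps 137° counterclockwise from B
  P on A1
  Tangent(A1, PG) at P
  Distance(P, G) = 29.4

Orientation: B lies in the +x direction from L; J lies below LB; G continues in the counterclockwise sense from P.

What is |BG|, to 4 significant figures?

42.23

L is at the origin; LB is horizontal with |LB| = 43.2 and B on the +x side, so B = (43.20, 0.000). Tangency of A1 to LB means the radius JB is perpendicular to LB, so J = B + (0, -11.5) = (43.20, -11.50). On A1, B sits at bearing 90° from J; a 137° counterclockwise sweep puts P at bearing 227°, so P = J + 11.5·(cos 227°, sin 227°) = (35.36, -19.91). The tangent condition forces JP to be normal to PG, so PG runs along (−sin 227°, cos 227°); with |PG| = 29.4, G = (56.86, -39.96). Then |BG| = |G − B| = 42.23.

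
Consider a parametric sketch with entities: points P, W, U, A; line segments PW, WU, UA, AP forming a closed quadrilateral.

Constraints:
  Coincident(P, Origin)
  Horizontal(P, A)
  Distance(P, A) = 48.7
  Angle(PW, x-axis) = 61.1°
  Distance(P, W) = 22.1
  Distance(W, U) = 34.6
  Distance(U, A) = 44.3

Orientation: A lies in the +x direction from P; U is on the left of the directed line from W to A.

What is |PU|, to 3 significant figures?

56.0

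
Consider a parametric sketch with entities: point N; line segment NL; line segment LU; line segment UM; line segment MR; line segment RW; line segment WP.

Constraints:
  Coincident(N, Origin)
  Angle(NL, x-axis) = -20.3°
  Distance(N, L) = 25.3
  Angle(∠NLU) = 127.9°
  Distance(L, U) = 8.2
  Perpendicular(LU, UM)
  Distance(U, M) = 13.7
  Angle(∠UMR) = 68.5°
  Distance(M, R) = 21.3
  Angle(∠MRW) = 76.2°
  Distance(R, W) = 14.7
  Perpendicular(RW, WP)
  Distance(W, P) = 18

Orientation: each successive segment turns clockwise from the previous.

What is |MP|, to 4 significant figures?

9.987

N is at the origin; NL runs at -20.3° with length 25.3, so L = (23.73, -8.777). ∠NLU = 127.9° gives LU at -72.40° from the x-axis; with |LU| = 8.2, U = (26.21, -16.59). LU is perpendicular to UM, so UM runs at -162.4°; with |UM| = 13.7, M = (13.15, -20.74). ∠UMR = 68.5° gives MR at 86.10° from the x-axis; with |MR| = 21.3, R = (14.60, 0.5146). ∠MRW = 76.2° gives RW at -17.70° from the x-axis; with |RW| = 14.7, W = (28.60, -3.955). RW is perpendicular to WP, so WP runs at -107.7°; with |WP| = 18.0, P = (23.13, -21.10). Then |MP| = |P − M| = 9.987.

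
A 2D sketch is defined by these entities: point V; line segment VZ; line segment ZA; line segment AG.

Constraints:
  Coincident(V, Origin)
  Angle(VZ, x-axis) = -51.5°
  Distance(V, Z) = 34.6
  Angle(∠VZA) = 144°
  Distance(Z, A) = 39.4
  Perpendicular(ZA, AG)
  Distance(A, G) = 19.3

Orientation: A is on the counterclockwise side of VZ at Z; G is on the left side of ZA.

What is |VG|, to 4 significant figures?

67.40

∠VZA = 144.0°, so ZA runs at -51.5° + (180° − 144.0°) = -15.50° from the x-axis; with |ZA| = 39.4, A = Z + 39.4·(cos -15.50°, sin -15.50°) = (59.51, -37.61). ZA ⟂ AG; with |AG| = 19.3 on the left of ZA, G = A + 19.3·(0.2672, 0.9636) = (64.66, -19.01). Then |VG| = |G − V| = 67.40.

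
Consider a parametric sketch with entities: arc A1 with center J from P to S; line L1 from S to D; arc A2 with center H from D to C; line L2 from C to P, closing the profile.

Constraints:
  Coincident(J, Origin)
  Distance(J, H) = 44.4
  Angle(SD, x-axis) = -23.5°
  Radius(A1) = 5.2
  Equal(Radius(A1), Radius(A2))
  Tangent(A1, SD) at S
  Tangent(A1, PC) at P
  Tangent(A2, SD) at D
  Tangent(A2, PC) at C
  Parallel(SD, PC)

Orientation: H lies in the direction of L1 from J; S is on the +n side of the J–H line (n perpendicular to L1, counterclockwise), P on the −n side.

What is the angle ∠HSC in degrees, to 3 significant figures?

6.50°

The slot axis is L1's direction at -23.5°, so u = (cos -23.5°, sin -23.5°) = (0.917, -0.399) and n = (−sin -23.5°, cos -23.5°) = (0.399, 0.917). J is at the origin and H lies 44.4 along u from J, so H = 44.4·u = (40.7, -17.7). Tangency of A1 to both parallel lines with radius 5.2 puts S and P at J ± 5.2·n: S = (2.07, 4.77), P = (-2.07, -4.77). Equal radii place D and C the same way about H: D = H + 5.2·n = (42.8, -12.9), C = H − 5.2·n = (38.6, -22.5). Then cos ∠HSC = SH·SC / (|SH||SC|), giving 6.50°.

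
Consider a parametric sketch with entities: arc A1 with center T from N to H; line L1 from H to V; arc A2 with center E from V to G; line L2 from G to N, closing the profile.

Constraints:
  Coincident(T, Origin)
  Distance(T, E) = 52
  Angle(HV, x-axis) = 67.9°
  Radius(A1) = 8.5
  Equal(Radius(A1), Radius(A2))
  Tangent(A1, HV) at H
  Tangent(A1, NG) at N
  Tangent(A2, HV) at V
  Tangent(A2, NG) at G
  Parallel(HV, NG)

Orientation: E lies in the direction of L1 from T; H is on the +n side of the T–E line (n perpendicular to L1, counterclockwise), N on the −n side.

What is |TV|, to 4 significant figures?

52.69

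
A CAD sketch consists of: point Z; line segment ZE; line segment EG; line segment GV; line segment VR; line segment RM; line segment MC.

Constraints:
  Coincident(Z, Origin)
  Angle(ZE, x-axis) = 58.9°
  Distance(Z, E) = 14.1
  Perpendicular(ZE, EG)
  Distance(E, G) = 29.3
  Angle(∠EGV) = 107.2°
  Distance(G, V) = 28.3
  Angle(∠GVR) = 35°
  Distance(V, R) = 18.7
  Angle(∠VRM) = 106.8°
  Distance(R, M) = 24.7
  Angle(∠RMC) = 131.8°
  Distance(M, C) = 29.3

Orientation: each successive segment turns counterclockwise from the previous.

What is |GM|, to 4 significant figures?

7.875

∠GVR = 35.0° gives VR at 6.700° from the x-axis; with |VR| = 18.7, R = (-20.36, 10.56). ∠VRM = 106.8° gives RM at 79.90° from the x-axis; with |RM| = 24.7, M = (-16.03, 34.88). Then |GM| = |M − G| = 7.875.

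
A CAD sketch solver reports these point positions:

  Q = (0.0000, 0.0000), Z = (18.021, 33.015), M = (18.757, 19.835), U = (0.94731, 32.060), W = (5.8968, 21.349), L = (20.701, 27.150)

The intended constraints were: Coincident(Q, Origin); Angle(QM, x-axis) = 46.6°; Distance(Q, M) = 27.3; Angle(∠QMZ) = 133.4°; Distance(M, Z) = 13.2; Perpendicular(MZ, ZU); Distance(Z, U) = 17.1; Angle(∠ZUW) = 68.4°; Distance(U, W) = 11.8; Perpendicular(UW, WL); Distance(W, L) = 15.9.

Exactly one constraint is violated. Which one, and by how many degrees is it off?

Perpendicular(UW, WL) — off by 3.40°.

Q = (0.00, 0.00) ✓; QM at 46.60° ✓; |QM| = 27.30 ✓; ∠QMZ = 133.4° ✓; |MZ| = 13.20 ✓; ∠(MZ, ZU) = 90.01° ✓; |ZU| = 17.10 ✓; ∠ZUW = 68.40° ✓; |UW| = 11.80 ✓; ∠(UW, WL) = 86.60° ✗; |WL| = 15.90 ✓.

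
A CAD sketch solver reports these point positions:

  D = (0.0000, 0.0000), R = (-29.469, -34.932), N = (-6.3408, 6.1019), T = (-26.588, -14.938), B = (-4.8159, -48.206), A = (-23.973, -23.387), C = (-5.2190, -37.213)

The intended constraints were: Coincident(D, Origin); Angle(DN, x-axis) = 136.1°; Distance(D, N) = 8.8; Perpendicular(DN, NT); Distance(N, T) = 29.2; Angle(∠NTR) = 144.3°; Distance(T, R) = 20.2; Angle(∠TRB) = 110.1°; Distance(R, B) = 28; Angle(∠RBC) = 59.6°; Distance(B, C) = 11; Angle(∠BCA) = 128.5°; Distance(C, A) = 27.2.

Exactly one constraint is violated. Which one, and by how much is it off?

Distance(C, A) = 27.2 — off by 3.90.

D = (0.00, 0.00) ✓; DN at 136.1° ✓; |DN| = 8.800 ✓; ∠(DN, NT) = 90.00° ✓; |NT| = 29.20 ✓; ∠NTR = 144.3° ✓; |TR| = 20.20 ✓; ∠TRB = 110.1° ✓; |RB| = 28.00 ✓; ∠RBC = 59.60° ✓; |BC| = 11.00 ✓; ∠BCA = 128.5° ✓; |CA| = 23.30 ✗.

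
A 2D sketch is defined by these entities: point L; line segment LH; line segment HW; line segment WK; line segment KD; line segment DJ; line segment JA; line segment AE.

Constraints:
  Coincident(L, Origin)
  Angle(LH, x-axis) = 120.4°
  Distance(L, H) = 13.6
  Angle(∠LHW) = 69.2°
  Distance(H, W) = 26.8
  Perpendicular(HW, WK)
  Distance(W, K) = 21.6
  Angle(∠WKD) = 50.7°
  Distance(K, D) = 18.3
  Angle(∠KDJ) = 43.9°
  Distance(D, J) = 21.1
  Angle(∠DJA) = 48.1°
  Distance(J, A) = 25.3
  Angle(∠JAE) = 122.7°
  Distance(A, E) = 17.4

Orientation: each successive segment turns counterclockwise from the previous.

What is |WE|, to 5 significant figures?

37.382

L is at the origin; LH runs at 120.4° with length 13.6, so H = (-6.8821, 11.730). ∠LHW = 69.2° gives HW at -128.80° from the x-axis; with |HW| = 26.8, W = (-23.675, -9.1561). The perpendicularity gives WK at right angles to HW, so WK runs at -38.800°; with |WK| = 21.6, K = (-6.8413, -22.691). ∠WKD = 50.7° gives KD at 90.500° from the x-axis; with |KD| = 18.3, D = (-7.0010, -4.3914). ∠KDJ = 43.9° gives DJ at -133.40° from the x-axis; with |DJ| = 21.1, J = (-21.499, -19.722). ∠DJA = 48.1° gives JA at -1.5000° from the x-axis; with |JA| = 25.3, A = (3.7927, -20.384). ∠JAE = 122.7° gives AE at 55.800° from the x-axis; with |AE| = 17.4, E = (13.573, -5.9932). Then |WE| = |E − W| = 37.382.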